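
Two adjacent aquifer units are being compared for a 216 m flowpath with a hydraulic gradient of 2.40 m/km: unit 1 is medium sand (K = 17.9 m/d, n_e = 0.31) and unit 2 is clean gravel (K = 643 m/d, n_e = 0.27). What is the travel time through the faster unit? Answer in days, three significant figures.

Unit 1 (medium sand): v = 17.9×0.0024/0.31 = 0.1386 m/d, t = 216/0.1386 = 1559 d
Unit 2 (clean gravel): v = 643×0.0024/0.27 = 5.716 m/d, t = 216/5.716 = 37.79 d
Faster unit: t = 37.8 d

37.8 days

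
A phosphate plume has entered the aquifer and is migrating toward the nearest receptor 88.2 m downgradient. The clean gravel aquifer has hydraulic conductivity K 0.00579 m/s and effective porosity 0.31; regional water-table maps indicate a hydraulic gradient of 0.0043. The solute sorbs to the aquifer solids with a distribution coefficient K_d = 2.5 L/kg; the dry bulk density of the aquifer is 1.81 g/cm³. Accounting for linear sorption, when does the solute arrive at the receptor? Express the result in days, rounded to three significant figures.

198 days

K = 0.00579 m/s × 86400 s/d = 500.3 m/d
Darcy flux q = K·i = 500.3 × 0.0043 = 2.151 m/d
v = Ki/n = 500.3·0.0043/0.31 = 6.939 m/d
Retardation R = 1 + ρ_b·K_d/n = 1 + 1.81×2.5/0.31 = 15.60
Contaminant velocity v_c = v/R = 6.939/15.60 = 0.4449 m/d
t = L/v_c = 88.2/0.4449 = 198.2 d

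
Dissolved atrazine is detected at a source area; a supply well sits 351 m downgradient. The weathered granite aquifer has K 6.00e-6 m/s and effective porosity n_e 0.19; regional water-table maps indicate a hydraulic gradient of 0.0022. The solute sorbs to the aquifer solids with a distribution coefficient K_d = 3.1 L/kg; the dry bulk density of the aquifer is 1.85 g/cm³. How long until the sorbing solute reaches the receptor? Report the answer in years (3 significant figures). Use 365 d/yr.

5000 years

K = 6.00e-6 m/s × 86400 s/d = 0.5184 m/d
q = Ki = 0.5184 × 0.0022 = 0.001140 m/d
v_s = q/n_e = 0.001140/0.19 = 0.006003 m/d
Retardation R = 1 + ρ_b·K_d/n = 1 + 1.85×3.1/0.19 = 31.18
Contaminant velocity v_c = v/R = 0.006003/31.18 = 1.925e-4 m/d
t = L/v_c = 351/1.925e-4 = 1.824e6 d
   = 1.824e6/365 = 5000 yr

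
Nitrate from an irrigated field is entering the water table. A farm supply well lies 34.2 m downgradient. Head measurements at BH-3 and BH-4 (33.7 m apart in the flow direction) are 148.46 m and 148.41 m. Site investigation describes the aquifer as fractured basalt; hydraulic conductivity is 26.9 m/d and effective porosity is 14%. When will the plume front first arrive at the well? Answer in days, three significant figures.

Hydraulic gradient i = (148.46 − 148.41) / 33.7 = 0.05 / 33.7 = 0.001484
q = Ki = 26.9 × 0.001484 = 0.03991 m/d
v_s = q/n_e = 0.03991/0.14 = 0.2851 m/d
t = L / v = 34.2 / 0.2851 = 120.0 d

120 days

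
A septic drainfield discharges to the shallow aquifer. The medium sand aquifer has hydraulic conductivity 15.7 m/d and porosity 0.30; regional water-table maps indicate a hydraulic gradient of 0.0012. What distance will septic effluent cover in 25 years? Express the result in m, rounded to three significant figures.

Darcy flux q = K·i = 15.7 × 0.0012 = 0.01884 m/d
v = Ki/n = 15.7·0.0012/0.30 = 0.06280 m/d
T = 25 yr × 365 = 9125 d
L = v × T = 0.06280 × 9125 = 573.1 m

573 m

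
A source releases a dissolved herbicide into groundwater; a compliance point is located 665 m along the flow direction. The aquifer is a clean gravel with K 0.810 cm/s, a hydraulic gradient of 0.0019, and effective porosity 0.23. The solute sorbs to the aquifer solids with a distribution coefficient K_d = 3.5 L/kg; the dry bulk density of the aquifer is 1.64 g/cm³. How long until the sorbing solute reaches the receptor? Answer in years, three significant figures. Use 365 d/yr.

K = 0.810 cm/s × 864 = 699.8 m/d
Darcy flux q = K·i = 699.8 × 0.0019 = 1.330 m/d
v = Ki/n = 699.8·0.0019/0.23 = 5.781 m/d
Retardation R = 1 + ρ_b·K_d/n = 1 + 1.64×3.5/0.23 = 25.96
Contaminant velocity v_c = v/R = 5.781/25.96 = 0.2227 m/d
t = L/v_c = 665/0.2227 = 2986 d
   = 2986/365 = 8.18 yr

8.18 years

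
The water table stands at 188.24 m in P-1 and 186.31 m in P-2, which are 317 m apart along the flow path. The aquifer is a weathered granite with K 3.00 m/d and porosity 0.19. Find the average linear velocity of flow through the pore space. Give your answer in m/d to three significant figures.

0.0961 m/d

Hydraulic gradient i = (188.24 − 186.31) / 317 = 1.93 / 317 = 0.006088
Darcy flux q = K·i = 3.00 × 0.006088 = 0.01826 m/d
v_s = q/n_e = 0.01826/0.19 = 0.09613 m/d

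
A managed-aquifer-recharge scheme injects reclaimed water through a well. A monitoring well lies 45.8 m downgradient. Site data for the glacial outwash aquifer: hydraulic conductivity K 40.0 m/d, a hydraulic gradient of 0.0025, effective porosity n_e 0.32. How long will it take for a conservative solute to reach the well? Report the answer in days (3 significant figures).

q = Ki = 40.0 × 0.0025 = 0.1000 m/d
v_s = q/n_e = 0.1000/0.32 = 0.3125 m/d
t = L / v = 45.8 / 0.3125 = 146.6 d

147 days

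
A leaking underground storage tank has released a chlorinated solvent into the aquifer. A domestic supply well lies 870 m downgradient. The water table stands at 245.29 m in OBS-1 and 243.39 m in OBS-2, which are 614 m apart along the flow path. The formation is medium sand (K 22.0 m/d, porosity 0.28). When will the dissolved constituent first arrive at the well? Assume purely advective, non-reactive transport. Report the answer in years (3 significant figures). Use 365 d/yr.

9.80 years

Hydraulic gradient i = (245.29 − 243.39) / 614 = 1.90 / 614 = 0.003094
q = Ki = 22.0 × 0.003094 = 0.06808 m/d
Seepage velocity v = q / n = 0.06808 / 0.28 = 0.2431 m/d
t = L / v = 870 / 0.2431 = 3578 d
   = 3578 / 365 = 9.80 yr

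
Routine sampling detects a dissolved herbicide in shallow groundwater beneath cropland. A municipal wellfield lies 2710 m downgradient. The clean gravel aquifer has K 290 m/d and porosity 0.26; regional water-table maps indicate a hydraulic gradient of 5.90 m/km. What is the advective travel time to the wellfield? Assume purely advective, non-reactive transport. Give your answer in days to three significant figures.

412 days

Darcy flux q = K·i = 290 × 0.0059 = 1.711 m/d
v = Ki/n = 290·0.0059/0.26 = 6.581 m/d
t = L / v = 2710 / 6.581 = 411.8 d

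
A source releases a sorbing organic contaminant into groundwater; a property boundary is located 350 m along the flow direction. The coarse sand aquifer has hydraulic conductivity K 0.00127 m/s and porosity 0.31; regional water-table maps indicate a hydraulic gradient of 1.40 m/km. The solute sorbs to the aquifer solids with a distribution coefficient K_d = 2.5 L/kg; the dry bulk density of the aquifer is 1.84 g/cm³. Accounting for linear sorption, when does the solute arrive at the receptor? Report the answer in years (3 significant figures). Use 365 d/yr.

30.6 years

K = 0.00127 m/s × 86400 s/d = 109.7 m/d
Darcy flux q = K·i = 109.7 × 0.0014 = 0.1536 m/d
v_s = q/n_e = 0.1536/0.31 = 0.4955 m/d
Retardation R = 1 + ρ_b·K_d/n = 1 + 1.84×2.5/0.31 = 15.84
Contaminant velocity v_c = v/R = 0.4955/15.84 = 0.03129 m/d
t = L/v_c = 350/0.03129 = 11190 d
   = 11190/365 = 30.6 yr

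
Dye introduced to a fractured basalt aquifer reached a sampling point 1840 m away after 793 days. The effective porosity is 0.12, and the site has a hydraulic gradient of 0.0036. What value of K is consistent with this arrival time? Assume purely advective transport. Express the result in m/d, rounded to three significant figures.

77.3 m/d

v = L / t = 1840 / 793 = 2.320 m/d
K = v · n / i = 2.320 × 0.12 / 0.0036 = 77.3 m/d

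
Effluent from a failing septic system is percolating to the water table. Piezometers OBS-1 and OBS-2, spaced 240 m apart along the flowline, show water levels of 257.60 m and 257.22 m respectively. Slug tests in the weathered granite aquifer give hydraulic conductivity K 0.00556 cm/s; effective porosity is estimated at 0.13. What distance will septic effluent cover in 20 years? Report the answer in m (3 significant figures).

427 m

Hydraulic gradient i = (257.60 − 257.22) / 240 = 0.38 / 240 = 0.001583
K = 0.00556 cm/s × 864 = 4.804 m/d
Specific discharge q = 4.804 × 0.001583 = 0.007606 m/d
v_s = q/n_e = 0.007606/0.13 = 0.05851 m/d
T = 20 yr × 365 = 7300 d
L = v × T = 0.05851 × 7300 = 427.1 m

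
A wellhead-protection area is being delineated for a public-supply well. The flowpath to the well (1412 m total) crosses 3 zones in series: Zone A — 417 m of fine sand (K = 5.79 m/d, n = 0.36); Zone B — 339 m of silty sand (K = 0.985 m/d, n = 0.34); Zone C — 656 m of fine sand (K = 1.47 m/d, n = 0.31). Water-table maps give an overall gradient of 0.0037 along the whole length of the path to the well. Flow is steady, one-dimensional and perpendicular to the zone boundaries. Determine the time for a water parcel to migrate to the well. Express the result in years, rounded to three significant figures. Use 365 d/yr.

Continuity: the same q passes through each zone, so ΔH = q·Σ(L_j/K_j) — the zones act as resistances in series.
Σ(L/K) = 417/5.79 + 339/0.985 + 656/1.47 = 72.02 + 344.2 + 446.3 = 862.4 d
K_eq = L_total / Σ(L/K) = 1412 / 862.4 = 1.637 m/d
q = K_eq · i = 1.637 × 0.0037 = 0.006058 m/d (same in every zone)
Zone A: v = q/n = 0.006058/0.36 = 0.01683 m/d → t_A = 417/0.01683 = 24780 d
Zone B: v = q/n = 0.006058/0.34 = 0.01782 m/d → t_B = 339/0.01782 = 19030 d
Zone C: v = q/n = 0.006058/0.31 = 0.01954 m/d → t_C = 656/0.01954 = 33570 d
Total t = 24780 + 19030 + 33570 = 77380 d
   = 77380 / 365 = 212 yr

212 years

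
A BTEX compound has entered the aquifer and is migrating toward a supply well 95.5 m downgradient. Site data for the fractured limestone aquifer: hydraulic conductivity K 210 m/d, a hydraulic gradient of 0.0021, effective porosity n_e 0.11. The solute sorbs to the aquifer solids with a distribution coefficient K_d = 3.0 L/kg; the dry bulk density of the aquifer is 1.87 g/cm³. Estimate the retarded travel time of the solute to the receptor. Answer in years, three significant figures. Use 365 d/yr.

Specific discharge q = 210 × 0.0021 = 0.4410 m/d
Seepage velocity v = q / n = 0.4410 / 0.11 = 4.009 m/d
Retardation R = 1 + ρ_b·K_d/n = 1 + 1.87×3.0/0.11 = 52.00
Contaminant velocity v_c = v/R = 4.009/52.00 = 0.07710 m/d
t = L/v_c = 95.5/0.07710 = 1239 d
   = 1239/365 = 3.39 yr

3.39 years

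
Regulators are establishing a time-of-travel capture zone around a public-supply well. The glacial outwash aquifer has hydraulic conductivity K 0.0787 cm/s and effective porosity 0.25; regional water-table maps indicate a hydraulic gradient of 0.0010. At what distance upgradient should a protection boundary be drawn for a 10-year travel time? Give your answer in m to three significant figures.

993 m

K = 0.0787 cm/s × 864 = 68.00 m/d
Specific discharge q = 68.00 × 0.0010 = 0.06800 m/d
v_s = q/n_e = 0.06800/0.25 = 0.2720 m/d
T = 10 yr × 365 = 3650 d
L = v × T = 0.2720 × 3650 = 992.8 m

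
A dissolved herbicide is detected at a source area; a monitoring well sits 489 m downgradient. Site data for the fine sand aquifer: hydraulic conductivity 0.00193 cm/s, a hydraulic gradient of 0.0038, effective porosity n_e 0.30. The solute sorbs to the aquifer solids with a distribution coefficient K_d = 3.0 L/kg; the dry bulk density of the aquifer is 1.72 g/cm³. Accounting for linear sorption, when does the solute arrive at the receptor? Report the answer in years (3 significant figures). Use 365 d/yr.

K = 0.00193 cm/s × 864 = 1.668 m/d
q = Ki = 1.668 × 0.0038 = 0.006337 m/d
v = Ki/n = 1.668·0.0038/0.30 = 0.02112 m/d
Retardation R = 1 + ρ_b·K_d/n = 1 + 1.72×3.0/0.30 = 18.20
Contaminant velocity v_c = v/R = 0.02112/18.20 = 0.001161 m/d
t = L/v_c = 489/0.001161 = 421400 d
   = 421400/365 = 1150 yr

1150 years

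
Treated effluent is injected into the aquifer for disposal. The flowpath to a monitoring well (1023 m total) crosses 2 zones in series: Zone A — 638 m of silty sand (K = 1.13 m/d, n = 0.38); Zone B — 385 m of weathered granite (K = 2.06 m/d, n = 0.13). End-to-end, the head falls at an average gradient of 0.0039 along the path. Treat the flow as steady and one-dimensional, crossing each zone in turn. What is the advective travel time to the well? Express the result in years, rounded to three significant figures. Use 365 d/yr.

Steady 1-D flow in series ⇒ the Darcy flux q is identical in every zone and the zone head losses add (resistances L/K in series).
Σ(L/K) = 638/1.13 + 385/2.06 = 564.6 + 186.9 = 751.5 d
K_eq = L_total / Σ(L/K) = 1023 / 751.5 = 1.361 m/d
q = K_eq · i = 1.361 × 0.0039 = 0.005309 m/d (same in every zone)
Zone A: v = q/n = 0.005309/0.38 = 0.01397 m/d → t_A = 638/0.01397 = 45670 d
Zone B: v = q/n = 0.005309/0.13 = 0.04084 m/d → t_B = 385/0.04084 = 9427 d
Total t = 45670 + 9427 = 55090 d
   = 55090 / 365 = 151 yr

151 years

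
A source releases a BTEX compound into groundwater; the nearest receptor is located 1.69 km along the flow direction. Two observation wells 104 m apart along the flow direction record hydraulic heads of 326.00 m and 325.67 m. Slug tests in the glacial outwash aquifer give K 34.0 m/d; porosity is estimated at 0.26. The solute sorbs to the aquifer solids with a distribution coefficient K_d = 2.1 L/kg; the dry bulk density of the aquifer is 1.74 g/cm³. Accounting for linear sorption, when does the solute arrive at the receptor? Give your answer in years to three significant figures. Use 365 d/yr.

Hydraulic gradient i = (326.00 − 325.67) / 104 = 0.33 / 104 = 0.003173
Specific discharge q = 34.0 × 0.003173 = 0.1079 m/d
v = Ki/n = 34.0·0.003173/0.26 = 0.4149 m/d
Retardation R = 1 + ρ_b·K_d/n = 1 + 1.74×2.1/0.26 = 15.05
Contaminant velocity v_c = v/R = 0.4149/15.05 = 0.02756 m/d
L = 1.69 km = 1690 m
t = L/v_c = 1690/0.02756 = 61310 d
   = 61310/365 = 168 yr

168 years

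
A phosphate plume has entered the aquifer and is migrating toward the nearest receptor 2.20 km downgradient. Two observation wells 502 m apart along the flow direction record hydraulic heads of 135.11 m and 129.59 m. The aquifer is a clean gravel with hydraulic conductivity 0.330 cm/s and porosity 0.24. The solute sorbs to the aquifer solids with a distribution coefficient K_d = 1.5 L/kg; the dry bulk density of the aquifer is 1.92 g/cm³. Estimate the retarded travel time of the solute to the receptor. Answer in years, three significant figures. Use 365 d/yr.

6.00 years

Hydraulic gradient i = (135.11 − 129.59) / 502 = 5.52 / 502 = 0.01100
K = 0.330 cm/s × 864 = 285.1 m/d
q = Ki = 285.1 × 0.01100 = 3.135 m/d
Seepage velocity v = q / n = 3.135 / 0.24 = 13.06 m/d
Retardation R = 1 + ρ_b·K_d/n = 1 + 1.92×1.5/0.24 = 13.00
Contaminant velocity v_c = v/R = 13.06/13.00 = 1.005 m/d
L = 2.20 km = 2200 m
t = L/v_c = 2200/1.005 = 2189 d
   = 2189/365 = 6.00 yr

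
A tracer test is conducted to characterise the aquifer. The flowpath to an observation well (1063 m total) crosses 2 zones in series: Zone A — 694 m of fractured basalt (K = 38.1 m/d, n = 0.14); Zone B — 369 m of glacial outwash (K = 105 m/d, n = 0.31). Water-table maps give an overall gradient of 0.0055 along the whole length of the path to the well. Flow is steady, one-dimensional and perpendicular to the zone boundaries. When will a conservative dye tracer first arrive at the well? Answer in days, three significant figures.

786 days

Continuity: the same q passes through each zone, so ΔH = q·Σ(L_j/K_j) — the zones act as resistances in series.
Σ(L/K) = 694/38.1 + 369/105 = 18.22 + 3.514 = 21.73 d
K_eq = L_total / Σ(L/K) = 1063 / 21.73 = 48.92 m/d
q = K_eq · i = 48.92 × 0.0055 = 0.2691 m/d (same in every zone)
Zone A: v = q/n = 0.2691/0.14 = 1.922 m/d → t_A = 694/1.922 = 361.1 d
Zone B: v = q/n = 0.2691/0.31 = 0.8679 m/d → t_B = 369/0.8679 = 425.1 d
Total t = 361.1 + 425.1 = 786.3 d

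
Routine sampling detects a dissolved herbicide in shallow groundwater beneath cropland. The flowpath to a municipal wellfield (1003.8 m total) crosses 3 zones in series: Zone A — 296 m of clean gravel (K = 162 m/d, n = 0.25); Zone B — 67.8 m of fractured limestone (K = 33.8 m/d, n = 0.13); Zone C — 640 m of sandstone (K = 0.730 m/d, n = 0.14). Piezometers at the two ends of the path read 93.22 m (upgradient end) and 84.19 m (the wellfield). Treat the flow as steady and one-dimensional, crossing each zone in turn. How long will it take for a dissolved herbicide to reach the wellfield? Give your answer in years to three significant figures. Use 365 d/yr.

46.1 years

Total head drop ΔH = 93.22 − 84.19 = 9.03 m
Continuity: the same q passes through each zone, so ΔH = q·Σ(L_j/K_j) — the zones act as resistances in series.
Σ(L/K) = 296/162 + 67.8/33.8 + 640/0.730 = 1.827 + 2.006 + 876.7 = 880.5 d
q = ΔH / Σ(L/K) = 9.03 / 880.5 = 0.01026 m/d (same in every zone)
Zone A: v = q/n = 0.01026/0.25 = 0.04102 m/d → t_A = 296/0.04102 = 7216 d
Zone B: v = q/n = 0.01026/0.13 = 0.07888 m/d → t_B = 67.8/0.07888 = 859.5 d
Zone C: v = q/n = 0.01026/0.14 = 0.07325 m/d → t_C = 640/0.07325 = 8737 d
Total t = 7216 + 859.5 + 8737 = 16810 d
   = 16810 / 365 = 46.1 yr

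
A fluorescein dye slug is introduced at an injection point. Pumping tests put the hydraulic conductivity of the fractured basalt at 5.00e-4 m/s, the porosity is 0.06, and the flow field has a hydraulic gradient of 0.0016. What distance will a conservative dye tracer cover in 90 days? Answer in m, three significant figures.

K = 5.00e-4 m/s × 86400 s/d = 43.20 m/d
q = Ki = 43.20 × 0.0016 = 0.06912 m/d
v = Ki/n = 43.20·0.0016/0.06 = 1.152 m/d
L = v × T = 1.152 × 90 = 103.7 m

104 m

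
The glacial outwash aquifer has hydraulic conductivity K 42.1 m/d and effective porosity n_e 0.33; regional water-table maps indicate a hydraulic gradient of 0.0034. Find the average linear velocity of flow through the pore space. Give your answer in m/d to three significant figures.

Specific discharge q = 42.1 × 0.0034 = 0.1431 m/d
Average linear velocity = 0.1431 / 0.33 = 0.4338 m/d

0.434 m/d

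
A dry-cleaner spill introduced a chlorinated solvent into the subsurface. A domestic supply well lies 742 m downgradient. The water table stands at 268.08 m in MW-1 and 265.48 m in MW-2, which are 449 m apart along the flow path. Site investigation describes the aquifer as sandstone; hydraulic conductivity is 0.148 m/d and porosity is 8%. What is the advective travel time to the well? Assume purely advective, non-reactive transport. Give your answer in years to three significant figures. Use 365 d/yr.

190 years

Hydraulic gradient i = (268.08 − 265.48) / 449 = 2.60 / 449 = 0.005791
Specific discharge q = 0.148 × 0.005791 = 8.570e-4 m/d
v = Ki/n = 0.148·0.005791/0.08 = 0.01071 m/d
t = L / v = 742 / 0.01071 = 69260 d
   = 69260 / 365 = 190 yr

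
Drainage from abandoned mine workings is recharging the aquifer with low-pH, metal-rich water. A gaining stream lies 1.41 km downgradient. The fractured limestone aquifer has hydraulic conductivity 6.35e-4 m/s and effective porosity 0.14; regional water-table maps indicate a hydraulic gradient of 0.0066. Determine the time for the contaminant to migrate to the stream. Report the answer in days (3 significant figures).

K = 6.35e-4 m/s × 86400 s/d = 54.86 m/d
q = Ki = 54.86 × 0.0066 = 0.3621 m/d
Seepage velocity v = q / n = 0.3621 / 0.14 = 2.586 m/d
L = 1.41 km = 1410 m
t = L / v = 1410 / 2.586 = 545.1 d

545 days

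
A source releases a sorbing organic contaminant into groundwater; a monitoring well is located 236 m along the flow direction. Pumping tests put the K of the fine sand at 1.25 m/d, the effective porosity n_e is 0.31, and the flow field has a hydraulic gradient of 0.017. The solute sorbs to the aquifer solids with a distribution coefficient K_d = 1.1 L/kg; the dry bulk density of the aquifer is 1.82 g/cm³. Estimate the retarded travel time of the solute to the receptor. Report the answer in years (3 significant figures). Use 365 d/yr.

Specific discharge q = 1.25 × 0.017 = 0.02125 m/d
v_s = q/n_e = 0.02125/0.31 = 0.06855 m/d
Retardation R = 1 + ρ_b·K_d/n = 1 + 1.82×1.1/0.31 = 7.458
Contaminant velocity v_c = v/R = 0.06855/7.458 = 0.009191 m/d
t = L/v_c = 236/0.009191 = 25680 d
   = 25680/365 = 70.3 yr

70.3 years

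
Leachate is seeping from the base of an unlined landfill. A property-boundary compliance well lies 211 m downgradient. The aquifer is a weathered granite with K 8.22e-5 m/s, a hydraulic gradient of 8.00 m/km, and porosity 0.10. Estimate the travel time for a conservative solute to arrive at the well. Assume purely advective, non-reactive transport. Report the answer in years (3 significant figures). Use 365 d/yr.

1.02 years

K = 8.22e-5 m/s × 86400 s/d = 7.102 m/d
q = Ki = 7.102 × 0.0080 = 0.05682 m/d
Seepage velocity v = q / n = 0.05682 / 0.10 = 0.5682 m/d
t = L / v = 211 / 0.5682 = 371.4 d
   = 371.4 / 365 = 1.02 yr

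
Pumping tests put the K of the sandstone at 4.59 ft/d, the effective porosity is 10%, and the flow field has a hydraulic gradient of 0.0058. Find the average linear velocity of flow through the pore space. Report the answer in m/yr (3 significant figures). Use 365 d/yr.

K = 4.59 ft/d × 0.3048 = 1.399 m/d
Darcy flux q = K·i = 1.399 × 0.0058 = 0.008114 m/d
Seepage velocity v = q / n = 0.008114 / 0.10 = 0.08114 m/d
   = 0.08114 × 365 = 29.6 m/yr

29.6 m/yr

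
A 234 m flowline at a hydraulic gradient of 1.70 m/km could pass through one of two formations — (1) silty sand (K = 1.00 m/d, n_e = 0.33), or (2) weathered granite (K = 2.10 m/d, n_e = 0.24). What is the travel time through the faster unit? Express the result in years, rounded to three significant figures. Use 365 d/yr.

Unit 1 (silty sand): v = 1.00×0.0017/0.33 = 0.005152 m/d, t = 234/0.005152 = 45420 d
Unit 2 (weathered granite): v = 2.10×0.0017/0.24 = 0.01488 m/d, t = 234/0.01488 = 15730 d
Faster: 15730 d / 365 = 43.1 yr

43.1 years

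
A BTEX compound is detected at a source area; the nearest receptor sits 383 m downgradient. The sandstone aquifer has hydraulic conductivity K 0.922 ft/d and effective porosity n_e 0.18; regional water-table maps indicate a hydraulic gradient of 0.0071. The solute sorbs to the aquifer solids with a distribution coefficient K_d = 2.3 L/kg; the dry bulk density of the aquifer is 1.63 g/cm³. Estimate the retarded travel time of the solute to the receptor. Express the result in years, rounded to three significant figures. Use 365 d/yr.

K = 0.922 ft/d × 0.3048 = 0.2810 m/d
q = Ki = 0.2810 × 0.0071 = 0.001995 m/d
v_s = q/n_e = 0.001995/0.18 = 0.01108 m/d
Retardation R = 1 + ρ_b·K_d/n = 1 + 1.63×2.3/0.18 = 21.83
Contaminant velocity v_c = v/R = 0.01108/21.83 = 5.078e-4 m/d
t = L/v_c = 383/5.078e-4 = 754200 d
   = 754200/365 = 2070 yr

2070 years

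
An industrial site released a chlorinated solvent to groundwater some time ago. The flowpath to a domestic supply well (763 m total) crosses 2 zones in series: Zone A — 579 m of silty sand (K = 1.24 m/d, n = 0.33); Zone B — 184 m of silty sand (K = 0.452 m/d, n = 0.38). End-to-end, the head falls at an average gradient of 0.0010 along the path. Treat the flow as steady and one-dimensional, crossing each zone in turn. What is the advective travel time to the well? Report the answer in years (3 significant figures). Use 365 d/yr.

819 years

Steady 1-D flow in series ⇒ the Darcy flux q is identical in every zone and the zone head losses add (resistances L/K in series).
Σ(L/K) = 579/1.24 + 184/0.452 = 466.9 + 407.1 = 874.0 d
K_eq = L_total / Σ(L/K) = 763 / 874.0 = 0.8730 m/d
q = K_eq · i = 0.8730 × 0.0010 = 8.730e-4 m/d (same in every zone)
Zone A: v = q/n = 8.730e-4/0.33 = 0.002645 m/d → t_A = 579/0.002645 = 218900 d
Zone B: v = q/n = 8.730e-4/0.38 = 0.002297 m/d → t_B = 184/0.002297 = 80090 d
Total t = 218900 + 80090 = 299000 d
   = 299000 / 365 = 819 yr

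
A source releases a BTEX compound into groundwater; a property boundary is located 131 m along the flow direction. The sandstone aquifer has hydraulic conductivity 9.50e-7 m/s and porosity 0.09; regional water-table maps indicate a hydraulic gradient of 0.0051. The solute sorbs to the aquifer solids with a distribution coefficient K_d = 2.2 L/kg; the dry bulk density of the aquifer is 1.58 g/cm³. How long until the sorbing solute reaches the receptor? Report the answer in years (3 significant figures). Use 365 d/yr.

3060 years

K = 9.50e-7 m/s × 86400 s/d = 0.08208 m/d
Darcy flux q = K·i = 0.08208 × 0.0051 = 4.186e-4 m/d
Average linear velocity = 4.186e-4 / 0.09 = 0.004651 m/d
Retardation R = 1 + ρ_b·K_d/n = 1 + 1.58×2.2/0.09 = 39.62
Contaminant velocity v_c = v/R = 0.004651/39.62 = 1.174e-4 m/d
t = L/v_c = 131/1.174e-4 = 1.116e6 d
   = 1.116e6/365 = 3060 yr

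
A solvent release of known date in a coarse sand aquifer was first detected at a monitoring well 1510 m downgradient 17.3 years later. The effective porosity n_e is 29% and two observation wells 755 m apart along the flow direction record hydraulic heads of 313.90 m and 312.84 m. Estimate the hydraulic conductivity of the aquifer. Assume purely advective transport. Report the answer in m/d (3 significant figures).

49.4 m/d

Hydraulic gradient i = (313.90 − 312.84) / 755 = 1.06 / 755 = 0.001404
t = 17.3 years = 6315 d
v = L / t = 1510 / 6315 = 0.2391 m/d
K = v · n / i = 0.2391 × 0.29 / 0.001404 = 49.4 m/d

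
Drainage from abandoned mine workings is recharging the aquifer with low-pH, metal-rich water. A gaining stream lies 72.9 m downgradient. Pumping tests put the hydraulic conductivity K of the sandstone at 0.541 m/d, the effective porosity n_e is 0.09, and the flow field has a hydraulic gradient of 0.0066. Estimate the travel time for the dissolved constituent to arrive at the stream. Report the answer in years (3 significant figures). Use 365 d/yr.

5.03 years

q = Ki = 0.541 × 0.0066 = 0.003571 m/d
v_s = q/n_e = 0.003571/0.09 = 0.03967 m/d
t = L / v = 72.9 / 0.03967 = 1838 d
   = 1838 / 365 = 5.03 yr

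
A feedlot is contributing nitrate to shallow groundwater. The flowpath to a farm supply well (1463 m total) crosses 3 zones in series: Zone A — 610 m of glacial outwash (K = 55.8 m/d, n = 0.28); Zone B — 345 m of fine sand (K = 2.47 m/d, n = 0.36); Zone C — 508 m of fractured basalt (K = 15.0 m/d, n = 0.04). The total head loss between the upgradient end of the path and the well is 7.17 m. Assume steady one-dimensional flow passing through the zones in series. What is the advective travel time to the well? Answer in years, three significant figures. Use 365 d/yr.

Steady 1-D flow in series ⇒ the Darcy flux q is identical in every zone and the zone head losses add (resistances L/K in series).
Σ(L/K) = 610/55.8 + 345/2.47 + 508/15.0 = 10.93 + 139.7 + 33.87 = 184.5 d
q = ΔH / Σ(L/K) = 7.17 / 184.5 = 0.03887 m/d (same in every zone)
Zone A: v = q/n = 0.03887/0.28 = 0.1388 m/d → t_A = 610/0.1388 = 4394 d
Zone B: v = q/n = 0.03887/0.36 = 0.1080 m/d → t_B = 345/0.1080 = 3196 d
Zone C: v = q/n = 0.03887/0.04 = 0.9717 m/d → t_C = 508/0.9717 = 522.8 d
Total t = 4394 + 3196 + 522.8 = 8113 d
   = 8113 / 365 = 22.2 yr

22.2 years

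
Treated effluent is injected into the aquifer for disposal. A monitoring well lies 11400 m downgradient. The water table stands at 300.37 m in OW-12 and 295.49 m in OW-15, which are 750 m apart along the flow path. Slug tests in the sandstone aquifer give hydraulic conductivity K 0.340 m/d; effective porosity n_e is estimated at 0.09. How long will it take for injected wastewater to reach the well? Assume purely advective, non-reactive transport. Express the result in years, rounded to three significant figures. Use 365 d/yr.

1270 years

Hydraulic gradient i = (300.37 − 295.49) / 750 = 4.88 / 750 = 0.006507
q = Ki = 0.340 × 0.006507 = 0.002212 m/d
Average linear velocity = 0.002212 / 0.09 = 0.02458 m/d
t = L / v = 11400 / 0.02458 = 463800 d
   = 463800 / 365 = 1270 yr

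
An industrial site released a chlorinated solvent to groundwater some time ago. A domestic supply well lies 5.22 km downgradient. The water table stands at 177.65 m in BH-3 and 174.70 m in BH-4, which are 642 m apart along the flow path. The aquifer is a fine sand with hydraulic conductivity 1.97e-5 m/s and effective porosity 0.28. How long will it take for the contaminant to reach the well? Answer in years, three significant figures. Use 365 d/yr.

512 years

Hydraulic gradient i = (177.65 − 174.70) / 642 = 2.95 / 642 = 0.004595
K = 1.97e-5 m/s × 86400 s/d = 1.702 m/d
Darcy flux q = K·i = 1.702 × 0.004595 = 0.007821 m/d
v_s = q/n_e = 0.007821/0.28 = 0.02793 m/d
L = 5.22 km = 5220 m
t = L / v = 5220 / 0.02793 = 186900 d
   = 186900 / 365 = 512 yr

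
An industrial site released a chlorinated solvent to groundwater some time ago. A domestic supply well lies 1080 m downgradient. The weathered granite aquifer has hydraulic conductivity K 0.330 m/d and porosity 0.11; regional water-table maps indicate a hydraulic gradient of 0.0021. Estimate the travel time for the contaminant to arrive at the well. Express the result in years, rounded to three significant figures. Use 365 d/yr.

q = Ki = 0.330 × 0.0021 = 6.930e-4 m/d
Seepage velocity v = q / n = 6.930e-4 / 0.11 = 0.006300 m/d
t = L / v = 1080 / 0.006300 = 171400 d
   = 171400 / 365 = 470 yr

470 years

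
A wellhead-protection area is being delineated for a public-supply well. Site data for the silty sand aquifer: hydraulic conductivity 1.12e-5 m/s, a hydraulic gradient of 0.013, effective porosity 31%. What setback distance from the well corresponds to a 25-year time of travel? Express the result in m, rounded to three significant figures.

370 m

K = 1.12e-5 m/s × 86400 s/d = 0.9677 m/d
Darcy flux q = K·i = 0.9677 × 0.013 = 0.01258 m/d
Average linear velocity = 0.01258 / 0.31 = 0.04058 m/d
T = 25 yr × 365 = 9125 d
L = v × T = 0.04058 × 9125 = 370.3 m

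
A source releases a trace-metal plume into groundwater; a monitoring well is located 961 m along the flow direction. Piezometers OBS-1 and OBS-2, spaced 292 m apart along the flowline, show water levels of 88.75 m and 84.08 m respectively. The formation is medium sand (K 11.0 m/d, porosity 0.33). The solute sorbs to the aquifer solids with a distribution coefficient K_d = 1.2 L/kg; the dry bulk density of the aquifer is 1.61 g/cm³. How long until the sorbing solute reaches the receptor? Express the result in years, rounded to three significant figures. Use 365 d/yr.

33.9 years

Hydraulic gradient i = (88.75 − 84.08) / 292 = 4.67 / 292 = 0.01599
q = Ki = 11.0 × 0.01599 = 0.1759 m/d
Average linear velocity = 0.1759 / 0.33 = 0.5331 m/d
Retardation R = 1 + ρ_b·K_d/n = 1 + 1.61×1.2/0.33 = 6.855
Contaminant velocity v_c = v/R = 0.5331/6.855 = 0.07777 m/d
t = L/v_c = 961/0.07777 = 12360 d
   = 12360/365 = 33.9 yr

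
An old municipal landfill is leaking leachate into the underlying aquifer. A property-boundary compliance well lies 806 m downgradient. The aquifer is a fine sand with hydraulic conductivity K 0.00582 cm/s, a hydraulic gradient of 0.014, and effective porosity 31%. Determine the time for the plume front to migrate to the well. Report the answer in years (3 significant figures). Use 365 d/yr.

9.72 years

K = 0.00582 cm/s × 864 = 5.028 m/d
Darcy flux q = K·i = 5.028 × 0.014 = 0.07040 m/d
v = Ki/n = 5.028·0.014/0.31 = 0.2271 m/d
t = L / v = 806 / 0.2271 = 3549 d
   = 3549 / 365 = 9.72 yr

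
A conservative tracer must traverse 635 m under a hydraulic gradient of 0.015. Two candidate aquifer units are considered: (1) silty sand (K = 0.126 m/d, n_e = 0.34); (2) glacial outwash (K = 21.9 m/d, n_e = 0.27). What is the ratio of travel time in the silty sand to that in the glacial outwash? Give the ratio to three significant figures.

219

Unit 1 (silty sand): v = 0.126×0.015/0.34 = 0.005559 m/d, t = 635/0.005559 = 114200 d
Unit 2 (glacial outwash): v = 21.9×0.015/0.27 = 1.217 m/d, t = 635/1.217 = 521.9 d
t(silty sand) / t(glacial outwash) = 114200/521.9 = 219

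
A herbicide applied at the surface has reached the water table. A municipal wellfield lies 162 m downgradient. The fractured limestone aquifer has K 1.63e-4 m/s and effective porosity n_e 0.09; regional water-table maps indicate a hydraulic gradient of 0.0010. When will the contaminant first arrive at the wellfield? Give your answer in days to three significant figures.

1040 days

K = 1.63e-4 m/s × 86400 s/d = 14.08 m/d
q = Ki = 14.08 × 0.0010 = 0.01408 m/d
v = Ki/n = 14.08·0.0010/0.09 = 0.1565 m/d
t = L / v = 162 / 0.1565 = 1035 d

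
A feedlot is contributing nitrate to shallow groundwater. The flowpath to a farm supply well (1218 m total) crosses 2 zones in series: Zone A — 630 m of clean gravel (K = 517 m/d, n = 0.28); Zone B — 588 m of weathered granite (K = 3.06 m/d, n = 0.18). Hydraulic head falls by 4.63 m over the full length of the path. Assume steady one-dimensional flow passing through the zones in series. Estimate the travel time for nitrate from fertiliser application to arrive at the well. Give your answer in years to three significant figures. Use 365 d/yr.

Continuity: the same q passes through each zone, so ΔH = q·Σ(L_j/K_j) — the zones act as resistances in series.
Σ(L/K) = 630/517 + 588/3.06 = 1.219 + 192.2 = 193.4 d
q = ΔH / Σ(L/K) = 4.63 / 193.4 = 0.02394 m/d (same in every zone)
Zone A: v = q/n = 0.02394/0.28 = 0.08551 m/d → t_A = 630/0.08551 = 7367 d
Zone B: v = q/n = 0.02394/0.18 = 0.1330 m/d → t_B = 588/0.1330 = 4420 d
Total t = 7367 + 4420 = 11790 d
   = 11790 / 365 = 32.3 yr

32.3 years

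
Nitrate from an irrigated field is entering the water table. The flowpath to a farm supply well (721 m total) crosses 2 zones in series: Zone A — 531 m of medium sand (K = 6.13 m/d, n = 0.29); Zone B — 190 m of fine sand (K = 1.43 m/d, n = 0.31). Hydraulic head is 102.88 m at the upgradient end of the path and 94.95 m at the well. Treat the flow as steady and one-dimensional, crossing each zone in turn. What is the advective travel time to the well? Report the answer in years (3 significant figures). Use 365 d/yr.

16.1 years

Total head drop ΔH = 102.88 − 94.95 = 7.93 m
Steady 1-D flow in series ⇒ the Darcy flux q is identical in every zone and the zone head losses add (resistances L/K in series).
Σ(L/K) = 531/6.13 + 190/1.43 = 86.62 + 132.9 = 219.5 d
q = ΔH / Σ(L/K) = 7.93 / 219.5 = 0.03613 m/d (same in every zone)
Zone A: v = q/n = 0.03613/0.29 = 0.1246 m/d → t_A = 531/0.1246 = 4262 d
Zone B: v = q/n = 0.03613/0.31 = 0.1165 m/d → t_B = 190/0.1165 = 1630 d
Total t = 4262 + 1630 = 5892 d
   = 5892 / 365 = 16.1 yr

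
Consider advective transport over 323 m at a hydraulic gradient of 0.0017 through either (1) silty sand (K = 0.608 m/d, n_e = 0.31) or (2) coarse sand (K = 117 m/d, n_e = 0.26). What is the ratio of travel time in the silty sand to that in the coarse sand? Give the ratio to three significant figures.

Unit 1 (silty sand): v = 0.608×0.0017/0.31 = 0.003334 m/d, t = 323/0.003334 = 96880 d
Unit 2 (coarse sand): v = 117×0.0017/0.26 = 0.7650 m/d, t = 323/0.7650 = 422.2 d
t(silty sand) / t(coarse sand) = 96880/422.2 = 229

229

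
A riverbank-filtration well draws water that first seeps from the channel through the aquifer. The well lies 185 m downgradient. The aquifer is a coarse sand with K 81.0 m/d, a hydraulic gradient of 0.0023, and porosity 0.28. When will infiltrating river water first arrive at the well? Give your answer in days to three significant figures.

Darcy flux q = K·i = 81.0 × 0.0023 = 0.1863 m/d
v_s = q/n_e = 0.1863/0.28 = 0.6654 m/d
t = L / v = 185 / 0.6654 = 278.0 d

278 days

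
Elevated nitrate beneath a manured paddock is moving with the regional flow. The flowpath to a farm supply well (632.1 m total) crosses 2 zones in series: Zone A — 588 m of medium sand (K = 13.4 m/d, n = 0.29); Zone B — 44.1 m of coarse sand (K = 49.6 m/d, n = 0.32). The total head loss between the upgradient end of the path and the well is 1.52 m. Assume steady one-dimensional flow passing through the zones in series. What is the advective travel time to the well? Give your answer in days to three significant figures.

5440 days

Steady 1-D flow in series ⇒ the Darcy flux q is identical in every zone and the zone head losses add (resistances L/K in series).
Σ(L/K) = 588/13.4 + 44.1/49.6 = 43.88 + 0.8891 = 44.77 d
q = ΔH / Σ(L/K) = 1.52 / 44.77 = 0.03395 m/d (same in every zone)
Zone A: v = q/n = 0.03395/0.29 = 0.1171 m/d → t_A = 588/0.1171 = 5022 d
Zone B: v = q/n = 0.03395/0.32 = 0.1061 m/d → t_B = 44.1/0.1061 = 415.7 d
Total t = 5022 + 415.7 = 5438 d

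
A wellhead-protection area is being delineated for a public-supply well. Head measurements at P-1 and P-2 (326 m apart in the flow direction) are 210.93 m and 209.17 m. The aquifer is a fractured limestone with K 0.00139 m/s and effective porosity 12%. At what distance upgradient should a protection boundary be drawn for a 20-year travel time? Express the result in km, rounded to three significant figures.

39.4 km

Hydraulic gradient i = (210.93 − 209.17) / 326 = 1.76 / 326 = 0.005399
K = 0.00139 m/s × 86400 s/d = 120.1 m/d
Darcy flux q = K·i = 120.1 × 0.005399 = 0.6484 m/d
v = Ki/n = 120.1·0.005399/0.12 = 5.403 m/d
T = 20 yr × 365 = 7300 d
L = v × T = 5.403 × 7300 = 39440 m
   = 39.4 km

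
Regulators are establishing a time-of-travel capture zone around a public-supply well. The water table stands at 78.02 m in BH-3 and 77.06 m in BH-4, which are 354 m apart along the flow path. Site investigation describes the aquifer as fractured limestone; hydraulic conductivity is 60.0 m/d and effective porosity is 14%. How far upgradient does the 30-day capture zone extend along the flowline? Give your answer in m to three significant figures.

Hydraulic gradient i = (78.02 − 77.06) / 354 = 0.96 / 354 = 0.002712
q = Ki = 60.0 × 0.002712 = 0.1627 m/d
v_s = q/n_e = 0.1627/0.14 = 1.162 m/d
L = v × T = 1.162 × 30 = 34.87 m

34.9 m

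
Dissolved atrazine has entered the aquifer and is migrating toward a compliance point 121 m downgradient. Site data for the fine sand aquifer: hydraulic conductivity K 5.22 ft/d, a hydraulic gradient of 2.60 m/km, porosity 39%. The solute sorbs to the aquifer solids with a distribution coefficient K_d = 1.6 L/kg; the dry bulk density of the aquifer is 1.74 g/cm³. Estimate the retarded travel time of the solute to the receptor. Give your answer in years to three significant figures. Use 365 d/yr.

254 years

K = 5.22 ft/d × 0.3048 = 1.591 m/d
Darcy flux q = K·i = 1.591 × 0.0026 = 0.004137 m/d
Seepage velocity v = q / n = 0.004137 / 0.39 = 0.01061 m/d
Retardation R = 1 + ρ_b·K_d/n = 1 + 1.74×1.6/0.39 = 8.138
Contaminant velocity v_c = v/R = 0.01061/8.138 = 0.001303 m/d
t = L/v_c = 121/0.001303 = 92840 d
   = 92840/365 = 254 yr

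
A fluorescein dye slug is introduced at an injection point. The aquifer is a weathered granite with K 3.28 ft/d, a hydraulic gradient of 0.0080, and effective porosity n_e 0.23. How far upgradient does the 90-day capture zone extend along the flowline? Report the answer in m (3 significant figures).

3.13 m

K = 3.28 ft/d × 0.3048 = 0.9997 m/d
q = Ki = 0.9997 × 0.0080 = 0.007998 m/d
Average linear velocity = 0.007998 / 0.23 = 0.03477 m/d
L = v × T = 0.03477 × 90 = 3.130 m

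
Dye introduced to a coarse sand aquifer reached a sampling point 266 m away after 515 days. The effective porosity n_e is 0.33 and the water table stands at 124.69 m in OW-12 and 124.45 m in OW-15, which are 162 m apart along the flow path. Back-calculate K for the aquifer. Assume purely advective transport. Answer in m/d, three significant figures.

Hydraulic gradient i = (124.69 − 124.45) / 162 = 0.24 / 162 = 0.001481
v = L / t = 266 / 515 = 0.5165 m/d
K = v · n / i = 0.5165 × 0.33 / 0.001481 = 115 m/d

115 m/d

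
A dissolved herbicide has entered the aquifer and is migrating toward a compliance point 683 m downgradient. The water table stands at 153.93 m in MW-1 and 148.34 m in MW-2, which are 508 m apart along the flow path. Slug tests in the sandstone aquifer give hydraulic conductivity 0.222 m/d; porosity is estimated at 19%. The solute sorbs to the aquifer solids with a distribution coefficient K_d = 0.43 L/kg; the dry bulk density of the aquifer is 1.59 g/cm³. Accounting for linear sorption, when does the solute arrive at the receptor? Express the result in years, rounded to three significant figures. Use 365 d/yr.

669 years

Hydraulic gradient i = (153.93 − 148.34) / 508 = 5.59 / 508 = 0.01100
Specific discharge q = 0.222 × 0.01100 = 0.002443 m/d
v = Ki/n = 0.222·0.01100/0.19 = 0.01286 m/d
Retardation R = 1 + ρ_b·K_d/n = 1 + 1.59×0.43/0.19 = 4.598
Contaminant velocity v_c = v/R = 0.01286/4.598 = 0.002796 m/d
t = L/v_c = 683/0.002796 = 244300 d
   = 244300/365 = 669 yr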